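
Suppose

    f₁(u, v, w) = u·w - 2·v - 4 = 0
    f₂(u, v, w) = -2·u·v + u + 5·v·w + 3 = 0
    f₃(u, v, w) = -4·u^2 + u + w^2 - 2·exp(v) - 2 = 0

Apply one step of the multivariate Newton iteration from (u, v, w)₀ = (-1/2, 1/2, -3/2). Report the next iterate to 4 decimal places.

(-1.4308, -0.4102, -3.5666)

At (-1/2, 1/2, -3/2): F = (-4.2500, -0.7500, -4.547443).
Jacobian J = [[w, -2, u], [-2·v + 1, -2·u + 5·w, 5·v], [-8·u + 1, -2·exp(v), 2·w]].
At the point, J = [[-1.5000, -2.0000, -0.5000], [0.0000, -6.5000, 2.5000], [5.0000, -3.297443, -3.0000]] (det J = -82.865410).
Solving J·Δ = −F gives Δ = (-0.9308, -0.9102, -2.0666).
Then the next iterate is (u, v, w)₁ = (-1.4308, -0.4102, -3.5666).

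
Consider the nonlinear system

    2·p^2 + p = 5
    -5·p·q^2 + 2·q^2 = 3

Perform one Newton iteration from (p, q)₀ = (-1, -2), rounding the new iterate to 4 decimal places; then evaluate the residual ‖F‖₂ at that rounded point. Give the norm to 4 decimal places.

At (-1, -2): F = (-4.0000, 25.0000).
Jacobian J = [[4·p + 1, 0], [-5·q^2, -10·p·q + 4·q]].
At the point, J = [[-3.0000, 0.0000], [-20.0000, -28.0000]] (det J = 84.0000).
Solving J·Δ = −F gives Δ = (-1.3333, 1.8452).
Then the next iterate is (p, q)₁ = (-2.3333, -0.1548).
Re-evaluating at (-2.3333, -0.1548): F = (3.555278, -2.672509), so ‖F‖₂ = 4.4477.

4.4477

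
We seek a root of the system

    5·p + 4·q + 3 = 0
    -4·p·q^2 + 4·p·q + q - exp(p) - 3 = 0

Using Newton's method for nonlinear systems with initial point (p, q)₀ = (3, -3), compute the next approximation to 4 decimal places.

At (3, -3): F = (6.0000, -170.085537).
Jacobian J = [[5, 4], [-4·q^2 + 4·q - exp(p), -8·p·q + 4·p + 1]].
At the point, J = [[5.0000, 4.0000], [-68.085537, 85.0000]] (det J = 697.342148).
Solving J·Δ = −F gives Δ = (-1.7070, 0.6337).
Then the next iterate is (p, q)₁ = (1.2930, -2.3663).

(1.2930, -2.3663)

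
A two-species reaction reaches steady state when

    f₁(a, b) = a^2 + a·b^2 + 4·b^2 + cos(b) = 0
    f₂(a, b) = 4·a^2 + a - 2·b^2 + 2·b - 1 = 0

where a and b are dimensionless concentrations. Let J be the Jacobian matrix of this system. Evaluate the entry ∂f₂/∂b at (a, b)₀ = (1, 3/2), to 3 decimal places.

-4.000

∂f₂/∂b = -4·b + 2.
At (1, 3/2) this is -4.000.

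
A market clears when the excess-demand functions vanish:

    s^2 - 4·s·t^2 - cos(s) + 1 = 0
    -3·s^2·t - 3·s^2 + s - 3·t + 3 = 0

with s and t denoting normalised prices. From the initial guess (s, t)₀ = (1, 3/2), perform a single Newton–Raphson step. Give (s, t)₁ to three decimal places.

(0.613, 1.070)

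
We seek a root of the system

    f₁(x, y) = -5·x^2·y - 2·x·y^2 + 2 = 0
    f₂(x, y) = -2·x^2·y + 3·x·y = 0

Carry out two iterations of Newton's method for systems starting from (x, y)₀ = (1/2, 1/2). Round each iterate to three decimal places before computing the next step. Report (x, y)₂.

(1.827, 0.427)

At (1/2, 1/2): F = (1.125, 0.500).
Jacobian J = [[-10·x·y - 2·y^2, -5·x^2 - 4·x·y], [-4·x·y + 3·y, -2·x^2 + 3·x]].
At the point, J = [[-3.000, -2.250], [0.500, 1.000]] (det J = -1.875).
Solving J·Δ = −F gives Δ = (1.200, -1.100).
Then the next iterate is (x, y)₁ = (1.700, -0.600).
Round to (1.700, -0.600) and repeat: F = (9.446, 0.408), J = [[9.480, -10.370], [2.280, -0.680]].
Δ = (0.127, 1.027), so (x, y)₂ = (1.827, 0.427).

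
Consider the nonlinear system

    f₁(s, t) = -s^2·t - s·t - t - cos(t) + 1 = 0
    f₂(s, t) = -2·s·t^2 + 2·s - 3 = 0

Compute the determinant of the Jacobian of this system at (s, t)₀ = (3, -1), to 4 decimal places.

J = [[-2·s·t - t, -s^2 - s + sin(t) - 1], [-2·t^2 + 2, -4·s·t]].
At the point, J = [[7.0000, -13.841471], [0.0000, 12.0000]].
det J = 84.0000.

84.0000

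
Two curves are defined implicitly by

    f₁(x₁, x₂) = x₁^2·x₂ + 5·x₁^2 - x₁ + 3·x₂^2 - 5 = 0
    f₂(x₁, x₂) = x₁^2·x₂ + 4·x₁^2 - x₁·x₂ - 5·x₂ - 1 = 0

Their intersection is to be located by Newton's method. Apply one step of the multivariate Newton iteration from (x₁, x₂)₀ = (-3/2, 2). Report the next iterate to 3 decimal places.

(-1.152, 0.835)

At (-3/2, 2): F = (24.250, 5.500).
Jacobian J = [[2·x₁·x₂ + 10·x₁ - 1, x₁^2 + 6·x₂], [2·x₁·x₂ + 8·x₁ - x₂, x₁^2 - x₁ - 5]].
At the point, J = [[-22.000, 14.250], [-20.000, -1.250]] (det J = 312.500).
Solving J·Δ = −F gives Δ = (0.348, -1.165).
Then the next iterate is (x₁, x₂)₁ = (-1.152, 0.835).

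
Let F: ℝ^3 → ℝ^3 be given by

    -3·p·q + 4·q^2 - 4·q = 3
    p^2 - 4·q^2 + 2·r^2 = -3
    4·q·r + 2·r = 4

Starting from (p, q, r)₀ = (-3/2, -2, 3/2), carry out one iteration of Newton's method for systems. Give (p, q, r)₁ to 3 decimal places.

At (-3/2, -2, 3/2): F = (12.000, -6.250, -13.000).
Jacobian J = [[-3·q, -3·p + 8·q - 4, 0], [2·p, -8·q, 4·r], [0, 4·r, 4·q + 2]].
At the point, J = [[6.000, -15.500, 0.000], [-3.000, 16.000, 6.000], [0.000, 6.000, -6.000]] (det J = -513.000).
Solving J·Δ = −F gives Δ = (0.402, 0.930, -1.237).
Then the next iterate is (p, q, r)₁ = (-1.098, -1.070, 0.263).

(-1.098, -1.070, 0.263)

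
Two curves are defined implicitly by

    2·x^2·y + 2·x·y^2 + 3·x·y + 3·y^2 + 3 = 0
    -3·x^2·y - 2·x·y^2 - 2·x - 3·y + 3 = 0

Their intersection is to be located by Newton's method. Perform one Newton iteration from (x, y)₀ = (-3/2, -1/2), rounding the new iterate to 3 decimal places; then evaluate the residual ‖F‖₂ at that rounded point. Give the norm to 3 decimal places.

21.170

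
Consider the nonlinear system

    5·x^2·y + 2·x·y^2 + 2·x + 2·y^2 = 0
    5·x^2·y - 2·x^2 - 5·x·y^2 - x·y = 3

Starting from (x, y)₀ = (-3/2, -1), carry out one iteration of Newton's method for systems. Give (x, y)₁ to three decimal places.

(-0.742, -0.937)

At (-3/2, -1): F = (-15.250, -12.750).
Jacobian J = [[10·x·y + 2·y^2 + 2, 5·x^2 + 4·x·y + 4·y], [10·x·y - 4·x - 5·y^2 - y, 5·x^2 - 10·x·y - x]].
At the point, J = [[19.000, 13.250], [17.000, -2.250]] (det J = -268.000).
Solving J·Δ = −F gives Δ = (0.758, 0.063).
Then the next iterate is (x, y)₁ = (-0.742, -0.937).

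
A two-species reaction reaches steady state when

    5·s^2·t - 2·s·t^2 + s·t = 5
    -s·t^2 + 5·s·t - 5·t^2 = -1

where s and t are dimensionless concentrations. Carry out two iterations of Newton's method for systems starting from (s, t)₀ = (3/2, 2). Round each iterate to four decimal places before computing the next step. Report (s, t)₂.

At (3/2, 2): F = (8.5000, -10.0000).
Jacobian J = [[10·s·t - 2·t^2 + t, 5·s^2 - 4·s·t + s], [-t^2 + 5·t, -2·s·t + 5·s - 10·t]].
At the point, J = [[24.0000, 0.7500], [6.0000, -18.5000]] (det J = -448.5000).
Solving J·Δ = −F gives Δ = (-0.3339, -0.6488).
Then the next iterate is (s, t)₁ = (1.1661, 1.3512).
Round to (1.1661, 1.3512) and repeat: F = (1.504376, -2.379533), J = [[13.456060, 1.662509], [4.930259, -10.832769]].
Δ = (-0.0802, -0.2561), so (s, t)₂ = (1.0859, 1.0951).

(1.0859, 1.0951)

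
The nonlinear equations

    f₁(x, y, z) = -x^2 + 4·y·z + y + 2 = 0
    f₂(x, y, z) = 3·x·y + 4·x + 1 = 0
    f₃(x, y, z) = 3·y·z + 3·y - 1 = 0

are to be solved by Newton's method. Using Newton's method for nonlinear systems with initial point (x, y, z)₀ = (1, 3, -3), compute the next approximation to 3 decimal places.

(0.333, 1.222, -2.074)

At (1, 3, -3): F = (-32.000, 14.000, -19.000).
Jacobian J = [[-2·x, 4·z + 1, 4·y], [3·y + 4, 3·x, 0], [0, 3·z + 3, 3·y]].
At the point, J = [[-2.000, -11.000, 12.000], [13.000, 3.000, 0.000], [0.000, -6.000, 9.000]] (det J = 297.000).
Solving J·Δ = −F gives Δ = (-0.667, -1.778, 0.926).
Then the next iterate is (x, y, z)₁ = (0.333, 1.222, -2.074).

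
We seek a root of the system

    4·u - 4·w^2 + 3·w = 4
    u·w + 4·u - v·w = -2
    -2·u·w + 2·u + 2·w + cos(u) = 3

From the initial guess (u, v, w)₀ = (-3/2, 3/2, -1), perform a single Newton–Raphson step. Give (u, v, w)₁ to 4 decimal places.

At (-3/2, 3/2, -1): F = (-17.0000, -1.0000, -10.929263).
Jacobian J = [[4, 0, -8·w + 3], [w + 4, -w, u - v], [-2·w - sin(u) + 2, 0, -2·u + 2]].
At the point, J = [[4.0000, 0.0000, 11.0000], [3.0000, 1.0000, -3.0000], [4.997495, 0.0000, 5.0000]] (det J = -34.972445).
Solving J·Δ = −F gives Δ = (1.0071, 1.5163, 1.1792).
Then the next iterate is (u, v, w)₁ = (-0.4929, 3.0163, 0.1792).

(-0.4929, 3.0163, 0.1792)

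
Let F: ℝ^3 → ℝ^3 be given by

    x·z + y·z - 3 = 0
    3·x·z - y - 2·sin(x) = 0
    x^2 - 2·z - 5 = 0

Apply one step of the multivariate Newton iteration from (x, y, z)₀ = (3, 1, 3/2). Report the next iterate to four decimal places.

(2.5280, 1.9148, 0.5840)

At (3, 1, 3/2): F = (3.0000, 12.217760, 1.0000).
Jacobian J = [[z, z, x + y], [3·z - 2·cos(x), -1, 3·x], [2·x, 0, -2]].
At the point, J = [[1.5000, 1.5000, 4.0000], [6.479985, -1.0000, 9.0000], [6.0000, 0.0000, -2.0000]] (det J = 127.439955).
Solving J·Δ = −F gives Δ = (-0.4720, 0.9148, -0.9160).
Then the next iterate is (x, y, z)₁ = (2.5280, 1.9148, 0.5840).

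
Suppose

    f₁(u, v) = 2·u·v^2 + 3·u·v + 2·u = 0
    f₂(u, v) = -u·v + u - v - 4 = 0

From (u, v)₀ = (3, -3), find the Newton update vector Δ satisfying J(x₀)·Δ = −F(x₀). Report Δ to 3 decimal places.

(-2.578, 0.172)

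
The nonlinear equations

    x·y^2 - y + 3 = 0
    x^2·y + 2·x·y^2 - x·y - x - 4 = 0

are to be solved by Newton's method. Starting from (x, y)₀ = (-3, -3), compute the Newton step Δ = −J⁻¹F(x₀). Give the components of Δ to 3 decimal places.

At (-3, -3): F = (-21.000, -91.000).
Jacobian J = [[y^2, 2·x·y - 1], [2·x·y + 2·y^2 - y - 1, x^2 + 4·x·y - x]].
At the point, J = [[9.000, 17.000], [38.000, 48.000]] (det J = -214.000).
Solving J·Δ = −F gives Δ = (2.519, -0.098).

(2.519, -0.098)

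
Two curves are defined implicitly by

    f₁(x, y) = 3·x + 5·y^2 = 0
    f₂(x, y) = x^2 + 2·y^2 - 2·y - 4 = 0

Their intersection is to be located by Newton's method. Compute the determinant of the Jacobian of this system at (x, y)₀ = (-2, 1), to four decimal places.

46.0000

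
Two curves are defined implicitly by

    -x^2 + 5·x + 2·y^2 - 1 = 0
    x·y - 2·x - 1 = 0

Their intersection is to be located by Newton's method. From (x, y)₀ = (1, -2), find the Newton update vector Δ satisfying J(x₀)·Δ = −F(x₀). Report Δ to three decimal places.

At (1, -2): F = (11.000, -5.000).
Jacobian J = [[-2·x + 5, 4·y], [y - 2, x]].
At the point, J = [[3.000, -8.000], [-4.000, 1.000]] (det J = -29.000).
Solving J·Δ = −F gives Δ = (-1.000, 1.000).

(-1.000, 1.000)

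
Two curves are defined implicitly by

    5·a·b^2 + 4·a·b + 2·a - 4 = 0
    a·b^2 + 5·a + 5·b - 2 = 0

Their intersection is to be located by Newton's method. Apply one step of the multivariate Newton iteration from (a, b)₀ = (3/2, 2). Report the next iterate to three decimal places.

At (3/2, 2): F = (41.000, 21.500).
Jacobian J = [[5·b^2 + 4·b + 2, 10·a·b + 4·a], [b^2 + 5, 2·a·b + 5]].
At the point, J = [[30.000, 36.000], [9.000, 11.000]] (det J = 6.000).
Solving J·Δ = −F gives Δ = (53.833, -46.000).
Then the next iterate is (a, b)₁ = (55.333, -44.000).

(55.333, -44.000)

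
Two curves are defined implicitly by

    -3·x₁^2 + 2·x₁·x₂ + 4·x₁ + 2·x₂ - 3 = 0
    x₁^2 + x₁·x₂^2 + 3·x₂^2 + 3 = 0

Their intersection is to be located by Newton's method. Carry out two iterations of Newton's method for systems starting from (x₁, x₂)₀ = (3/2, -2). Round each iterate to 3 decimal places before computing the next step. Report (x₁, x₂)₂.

(-10.680, -3.274)

At (3/2, -2): F = (-13.750, 23.250).
Jacobian J = [[-6·x₁ + 2·x₂ + 4, 2·x₁ + 2], [2·x₁ + x₂^2, 2·x₁·x₂ + 6·x₂]].
At the point, J = [[-9.000, 5.000], [7.000, -18.000]] (det J = 127.000).
Solving J·Δ = −F gives Δ = (-1.033, 0.890).
Then the next iterate is (x₁, x₂)₁ = (0.467, -1.110).
Round to (0.467, -1.110) and repeat: F = (-5.04301, 7.48978), J = [[-1.022, 2.934], [2.16610, -7.69674]].
Δ = (-11.147, -2.164), so (x₁, x₂)₂ = (-10.680, -3.274).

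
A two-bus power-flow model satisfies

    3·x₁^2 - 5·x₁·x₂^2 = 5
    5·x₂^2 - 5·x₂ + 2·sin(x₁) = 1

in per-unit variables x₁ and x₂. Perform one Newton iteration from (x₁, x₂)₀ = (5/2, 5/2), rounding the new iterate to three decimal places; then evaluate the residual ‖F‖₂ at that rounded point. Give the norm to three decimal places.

16.887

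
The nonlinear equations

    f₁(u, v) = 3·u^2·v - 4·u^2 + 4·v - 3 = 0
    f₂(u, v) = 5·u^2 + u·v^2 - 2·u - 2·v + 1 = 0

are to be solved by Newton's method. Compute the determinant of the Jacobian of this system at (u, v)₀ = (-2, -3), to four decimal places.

728.0000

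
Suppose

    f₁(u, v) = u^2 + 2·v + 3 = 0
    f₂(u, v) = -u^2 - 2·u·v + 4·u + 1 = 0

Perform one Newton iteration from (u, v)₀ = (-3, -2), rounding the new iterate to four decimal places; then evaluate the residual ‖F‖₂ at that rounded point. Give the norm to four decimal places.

At (-3, -2): F = (8.0000, -32.0000).
Jacobian J = [[2·u, 2], [-2·u - 2·v + 4, -2·u]].
At the point, J = [[-6.0000, 2.0000], [14.0000, 6.0000]] (det J = -64.0000).
Solving J·Δ = −F gives Δ = (1.7500, 1.2500).
Then the next iterate is (u, v)₁ = (-1.2500, -0.7500).
Re-evaluating at (-1.2500, -0.7500): F = (3.0625, -7.4375), so ‖F‖₂ = 8.0433.

8.0433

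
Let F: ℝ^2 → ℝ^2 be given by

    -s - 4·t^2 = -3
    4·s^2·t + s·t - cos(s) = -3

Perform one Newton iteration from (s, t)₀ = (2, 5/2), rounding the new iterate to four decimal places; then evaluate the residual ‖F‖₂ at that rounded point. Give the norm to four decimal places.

15.5949

At (2, 5/2): F = (-24.0000, 48.416147).
Jacobian J = [[-1, -8·t], [8·s·t + t + sin(s), 4·s^2 + s]].
At the point, J = [[-1.0000, -20.0000], [43.409297, 18.0000]] (det J = 850.185949).
Solving J·Δ = −F gives Δ = (-0.6308, -1.1685).
Then the next iterate is (s, t)₁ = (1.3692, 1.3315).
Re-evaluating at (1.3692, 1.3315): F = (-5.460769, 14.607554), so ‖F‖₂ = 15.5949.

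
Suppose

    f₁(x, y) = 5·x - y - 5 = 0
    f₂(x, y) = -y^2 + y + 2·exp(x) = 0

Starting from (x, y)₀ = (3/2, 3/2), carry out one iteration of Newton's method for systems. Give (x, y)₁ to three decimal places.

(7.494, 32.469)

At (3/2, 3/2): F = (1.000, 8.21338).
Jacobian J = [[5, -1], [2·exp(x), -2·y + 1]].
At the point, J = [[5.000, -1.000], [8.96338, -2.000]] (det J = -1.03662).
Solving J·Δ = −F gives Δ = (5.994, 30.969).
Then the next iterate is (x, y)₁ = (7.494, 32.469).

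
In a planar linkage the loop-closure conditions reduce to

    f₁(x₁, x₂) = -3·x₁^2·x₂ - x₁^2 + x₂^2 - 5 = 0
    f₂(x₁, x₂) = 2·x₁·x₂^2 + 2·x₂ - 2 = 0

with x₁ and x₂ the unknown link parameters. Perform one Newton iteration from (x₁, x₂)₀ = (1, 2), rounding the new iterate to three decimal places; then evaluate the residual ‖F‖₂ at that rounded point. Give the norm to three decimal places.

4.526

At (1, 2): F = (-8.000, 10.000).
Jacobian J = [[-6·x₁·x₂ - 2·x₁, -3·x₁^2 + 2·x₂], [2·x₂^2, 4·x₁·x₂ + 2]].
At the point, J = [[-14.000, 1.000], [8.000, 10.000]] (det J = -148.000).
Solving J·Δ = −F gives Δ = (-0.608, -0.514).
Then the next iterate is (x₁, x₂)₁ = (0.392, 1.486).
Re-evaluating at (0.392, 1.486): F = (-3.63050, 2.70323), so ‖F‖₂ = 4.526.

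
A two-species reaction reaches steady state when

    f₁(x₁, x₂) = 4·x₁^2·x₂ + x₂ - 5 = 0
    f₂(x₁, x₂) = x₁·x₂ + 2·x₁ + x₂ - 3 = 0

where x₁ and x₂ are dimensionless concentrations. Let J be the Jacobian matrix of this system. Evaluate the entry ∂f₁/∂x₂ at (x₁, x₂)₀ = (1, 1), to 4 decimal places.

5.0000

∂f₁/∂x₂ = 4·x₁^2 + 1.
At (1, 1) this is 5.0000.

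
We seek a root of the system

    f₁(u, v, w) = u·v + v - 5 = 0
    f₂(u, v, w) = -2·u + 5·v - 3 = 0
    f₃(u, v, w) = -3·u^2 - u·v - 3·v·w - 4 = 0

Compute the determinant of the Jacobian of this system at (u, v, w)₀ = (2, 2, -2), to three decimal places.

J = [[v, u + 1, 0], [-2, 5, 0], [-6·u - v, -u - 3·w, -3·v]].
At the point, J = [[2.000, 3.000, 0.000], [-2.000, 5.000, 0.000], [-14.000, 4.000, -6.000]].
det J = -96.000.

-96.000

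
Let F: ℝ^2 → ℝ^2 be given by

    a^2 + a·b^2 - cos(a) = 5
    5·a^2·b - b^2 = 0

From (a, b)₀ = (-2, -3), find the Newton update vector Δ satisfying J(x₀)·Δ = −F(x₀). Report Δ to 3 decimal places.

(0.562, 1.357)

At (-2, -3): F = (-18.58385, -69.000).
Jacobian J = [[2·a + b^2 + sin(a), 2·a·b], [10·a·b, 5·a^2 - 2·b]].
At the point, J = [[4.09070, 12.000], [60.000, 26.000]] (det J = -613.64173).
Solving J·Δ = −F gives Δ = (0.562, 1.357).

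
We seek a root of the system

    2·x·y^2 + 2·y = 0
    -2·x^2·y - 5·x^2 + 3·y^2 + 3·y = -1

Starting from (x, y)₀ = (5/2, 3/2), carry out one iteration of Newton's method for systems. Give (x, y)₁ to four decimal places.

(1.5636, 0.9096)

At (5/2, 3/2): F = (14.2500, -37.7500).
Jacobian J = [[2·y^2, 4·x·y + 2], [-4·x·y - 10·x, -2·x^2 + 6·y + 3]].
At the point, J = [[4.5000, 17.0000], [-40.0000, -0.5000]] (det J = 677.7500).
Solving J·Δ = −F gives Δ = (-0.9364, -0.5904).
Then the next iterate is (x, y)₁ = (1.5636, 0.9096).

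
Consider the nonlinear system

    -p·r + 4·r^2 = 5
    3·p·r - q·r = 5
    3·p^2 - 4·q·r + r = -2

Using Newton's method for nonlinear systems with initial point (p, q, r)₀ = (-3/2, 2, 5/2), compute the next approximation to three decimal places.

(0.002, 0.424, 1.570)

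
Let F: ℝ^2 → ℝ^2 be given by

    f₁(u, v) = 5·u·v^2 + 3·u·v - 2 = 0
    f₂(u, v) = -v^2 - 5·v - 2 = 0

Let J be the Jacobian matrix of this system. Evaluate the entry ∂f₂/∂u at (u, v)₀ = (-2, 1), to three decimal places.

0.000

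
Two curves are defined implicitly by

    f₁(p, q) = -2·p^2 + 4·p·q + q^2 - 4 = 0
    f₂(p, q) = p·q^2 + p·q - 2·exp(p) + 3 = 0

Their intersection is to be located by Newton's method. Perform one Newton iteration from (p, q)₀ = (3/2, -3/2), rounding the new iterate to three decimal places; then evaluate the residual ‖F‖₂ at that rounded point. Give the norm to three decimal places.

At (3/2, -3/2): F = (-15.250, -4.83838).
Jacobian J = [[-4·p + 4·q, 4·p + 2·q], [q^2 + q - 2·exp(p), 2·p·q + p]].
At the point, J = [[-12.000, 3.000], [-8.21338, -3.000]] (det J = 60.64013).
Solving J·Δ = −F gives Δ = (-0.994, 1.108).
Then the next iterate is (p, q)₁ = (0.506, -0.392).
Re-evaluating at (0.506, -0.392): F = (-5.15182, -0.43788), so ‖F‖₂ = 5.170.

5.170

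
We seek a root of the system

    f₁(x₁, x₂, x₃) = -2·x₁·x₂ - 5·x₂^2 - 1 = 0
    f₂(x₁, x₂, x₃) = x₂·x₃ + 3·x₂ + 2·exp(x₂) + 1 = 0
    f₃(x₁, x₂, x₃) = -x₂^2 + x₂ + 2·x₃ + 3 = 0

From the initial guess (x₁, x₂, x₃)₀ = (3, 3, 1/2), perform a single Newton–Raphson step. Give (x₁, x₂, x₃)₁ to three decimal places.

At (3, 3, 1/2): F = (-64.000, 51.67107, -2.000).
Jacobian J = [[-2·x₂, -2·x₁ - 10·x₂, 0], [0, x₃ + 2·exp(x₂) + 3, x₂], [0, -2·x₂ + 1, 2]].
At the point, J = [[-6.000, -36.000, 0.000], [0.000, 43.67107, 3.000], [0.000, -5.000, 2.000]] (det J = -614.05289).
Solving J·Δ = −F gives Δ = (-4.256, -1.068, -1.671).
Then the next iterate is (x₁, x₂, x₃)₁ = (-1.256, 1.932, -1.171).

(-1.256, 1.932, -1.171)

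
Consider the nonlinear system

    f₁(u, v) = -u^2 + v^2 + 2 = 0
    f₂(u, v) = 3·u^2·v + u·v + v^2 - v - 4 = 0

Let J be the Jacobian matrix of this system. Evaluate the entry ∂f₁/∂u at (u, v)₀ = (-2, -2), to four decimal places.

4.0000

∂f₁/∂u = -2·u.
At (-2, -2) this is 4.0000.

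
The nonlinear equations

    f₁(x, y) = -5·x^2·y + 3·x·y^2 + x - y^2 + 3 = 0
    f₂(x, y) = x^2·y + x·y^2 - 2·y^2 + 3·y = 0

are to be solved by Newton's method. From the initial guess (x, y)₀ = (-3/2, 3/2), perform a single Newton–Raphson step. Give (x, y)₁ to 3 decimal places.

At (-3/2, 3/2): F = (-27.750, 0.000).
Jacobian J = [[-10·x·y + 3·y^2 + 1, -5·x^2 + 6·x·y - 2·y], [2·x·y + y^2, x^2 + 2·x·y - 4·y + 3]].
At the point, J = [[30.250, -27.750], [-2.250, -5.250]] (det J = -221.250).
Solving J·Δ = −F gives Δ = (0.658, -0.282).
Then the next iterate is (x, y)₁ = (-0.842, 1.218).

(-0.842, 1.218)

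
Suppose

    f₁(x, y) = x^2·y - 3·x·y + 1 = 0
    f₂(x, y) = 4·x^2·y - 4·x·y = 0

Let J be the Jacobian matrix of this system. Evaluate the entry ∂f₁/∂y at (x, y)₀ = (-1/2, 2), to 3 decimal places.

1.750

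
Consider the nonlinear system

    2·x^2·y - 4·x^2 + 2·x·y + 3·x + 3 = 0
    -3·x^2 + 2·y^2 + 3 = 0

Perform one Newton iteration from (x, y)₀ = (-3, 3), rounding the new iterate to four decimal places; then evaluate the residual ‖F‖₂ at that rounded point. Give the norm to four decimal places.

0.5000

At (-3, 3): F = (-6.0000, -6.0000).
Jacobian J = [[4·x·y - 8·x + 2·y + 3, 2·x^2 + 2·x], [-6·x, 4·y]].
At the point, J = [[-3.0000, 12.0000], [18.0000, 12.0000]] (det J = -252.0000).
Solving J·Δ = −F gives Δ = (0.0000, 0.5000).
Then the next iterate is (x, y)₁ = (-3.0000, 3.5000).
Re-evaluating at (-3.0000, 3.5000): F = (0.0000, 0.5000), so ‖F‖₂ = 0.5000.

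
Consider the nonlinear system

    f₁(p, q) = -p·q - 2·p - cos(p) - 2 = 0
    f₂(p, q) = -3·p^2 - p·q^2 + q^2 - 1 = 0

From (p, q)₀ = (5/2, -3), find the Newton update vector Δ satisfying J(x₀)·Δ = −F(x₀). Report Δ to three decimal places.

(-1.566, -0.481)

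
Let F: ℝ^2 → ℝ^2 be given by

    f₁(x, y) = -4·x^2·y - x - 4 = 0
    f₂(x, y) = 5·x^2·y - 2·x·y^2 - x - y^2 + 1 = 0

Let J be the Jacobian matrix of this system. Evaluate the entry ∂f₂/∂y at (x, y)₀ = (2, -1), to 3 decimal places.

30.000

∂f₂/∂y = 5·x^2 - 4·x·y - 2·y.
At (2, -1) this is 30.000.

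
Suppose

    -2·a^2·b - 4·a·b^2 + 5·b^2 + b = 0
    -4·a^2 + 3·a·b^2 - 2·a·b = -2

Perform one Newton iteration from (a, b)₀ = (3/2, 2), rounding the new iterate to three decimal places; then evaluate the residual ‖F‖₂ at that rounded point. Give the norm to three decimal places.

3.140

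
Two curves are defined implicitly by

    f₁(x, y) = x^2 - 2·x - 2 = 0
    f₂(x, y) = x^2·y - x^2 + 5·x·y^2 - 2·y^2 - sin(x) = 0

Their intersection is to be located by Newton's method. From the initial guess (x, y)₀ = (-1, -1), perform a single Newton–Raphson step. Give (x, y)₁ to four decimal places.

At (-1, -1): F = (1.0000, -8.158529).
Jacobian J = [[2·x - 2, 0], [2·x·y - 2·x + 5·y^2 - cos(x), x^2 + 10·x·y - 4·y]].
At the point, J = [[-4.0000, 0.0000], [8.459698, 15.0000]] (det J = -60.0000).
Solving J·Δ = −F gives Δ = (0.2500, 0.4029).
Then the next iterate is (x, y)₁ = (-0.7500, -0.5971).

(-0.7500, -0.5971)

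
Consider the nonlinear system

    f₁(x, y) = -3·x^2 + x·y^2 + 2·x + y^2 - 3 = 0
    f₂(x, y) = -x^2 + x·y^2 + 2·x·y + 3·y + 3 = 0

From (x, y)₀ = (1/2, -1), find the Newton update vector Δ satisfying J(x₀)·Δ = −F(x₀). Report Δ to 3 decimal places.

At (1/2, -1): F = (-1.250, -0.750).
Jacobian J = [[-6·x + y^2 + 2, 2·x·y + 2·y], [-2·x + y^2 + 2·y, 2·x·y + 2·x + 3]].
At the point, J = [[0.000, -3.000], [-2.000, 3.000]] (det J = -6.000).
Solving J·Δ = −F gives Δ = (-1.000, -0.417).

(-1.000, -0.417)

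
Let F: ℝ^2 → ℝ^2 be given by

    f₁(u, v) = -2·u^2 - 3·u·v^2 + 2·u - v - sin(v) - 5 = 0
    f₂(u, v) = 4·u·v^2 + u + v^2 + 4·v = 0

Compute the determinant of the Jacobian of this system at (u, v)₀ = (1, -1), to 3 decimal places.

7.702

J = [[-4·u - 3·v^2 + 2, -6·u·v - cos(v) - 1], [4·v^2 + 1, 8·u·v + 2·v + 4]].
At the point, J = [[-5.000, 4.45970], [5.000, -6.000]].
det J = 7.702.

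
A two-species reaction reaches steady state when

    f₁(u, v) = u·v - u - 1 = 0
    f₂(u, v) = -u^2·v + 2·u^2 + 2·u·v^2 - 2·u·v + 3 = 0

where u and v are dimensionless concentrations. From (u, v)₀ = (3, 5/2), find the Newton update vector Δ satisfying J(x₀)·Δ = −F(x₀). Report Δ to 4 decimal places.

At (3, 5/2): F = (3.5000, 21.0000).
Jacobian J = [[v - 1, u], [-2·u·v + 4·u + 2·v^2 - 2·v, -u^2 + 4·u·v - 2·u]].
At the point, J = [[1.5000, 3.0000], [4.5000, 15.0000]] (det J = 9.0000).
Solving J·Δ = −F gives Δ = (1.1667, -1.7500).

(1.1667, -1.7500)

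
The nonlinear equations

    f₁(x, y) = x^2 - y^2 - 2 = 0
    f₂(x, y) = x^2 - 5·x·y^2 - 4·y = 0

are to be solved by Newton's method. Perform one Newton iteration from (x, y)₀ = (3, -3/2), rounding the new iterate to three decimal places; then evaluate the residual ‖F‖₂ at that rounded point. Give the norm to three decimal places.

At (3, -3/2): F = (4.750, -18.750).
Jacobian J = [[2·x, -2·y], [2·x - 5·y^2, -10·x·y - 4]].
At the point, J = [[6.000, 3.000], [-5.250, 41.000]] (det J = 261.750).
Solving J·Δ = −F gives Δ = (-0.959, 0.335).
Then the next iterate is (x, y)₁ = (2.041, -1.165).
Re-evaluating at (2.041, -1.165): F = (0.80846, -5.02480), so ‖F‖₂ = 5.089.

5.089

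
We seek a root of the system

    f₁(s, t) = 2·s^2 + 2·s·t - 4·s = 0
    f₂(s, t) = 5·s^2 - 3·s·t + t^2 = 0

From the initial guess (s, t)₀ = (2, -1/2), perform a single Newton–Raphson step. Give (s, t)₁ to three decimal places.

(1.262, 0.554)

At (2, -1/2): F = (-2.000, 23.250).
Jacobian J = [[4·s + 2·t - 4, 2·s], [10·s - 3·t, -3·s + 2·t]].
At the point, J = [[3.000, 4.000], [21.500, -7.000]] (det J = -107.000).
Solving J·Δ = −F gives Δ = (-0.738, 1.054).
Then the next iterate is (s, t)₁ = (1.262, 0.554).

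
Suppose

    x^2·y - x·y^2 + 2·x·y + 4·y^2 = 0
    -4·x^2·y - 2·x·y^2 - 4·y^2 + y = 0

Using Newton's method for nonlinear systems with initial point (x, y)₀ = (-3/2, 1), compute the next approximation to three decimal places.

(-0.958, 0.642)

At (-3/2, 1): F = (4.750, -9.000).
Jacobian J = [[2·x·y - y^2 + 2·y, x^2 - 2·x·y + 2·x + 8·y], [-8·x·y - 2·y^2, -4·x^2 - 4·x·y - 8·y + 1]].
At the point, J = [[-2.000, 10.250], [10.000, -10.000]] (det J = -82.500).
Solving J·Δ = −F gives Δ = (0.542, -0.358).
Then the next iterate is (x, y)₁ = (-0.958, 0.642).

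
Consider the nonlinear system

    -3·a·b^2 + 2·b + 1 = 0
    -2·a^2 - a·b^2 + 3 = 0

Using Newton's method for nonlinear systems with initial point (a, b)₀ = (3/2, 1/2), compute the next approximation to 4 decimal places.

At (3/2, 1/2): F = (0.8750, -1.8750).
Jacobian J = [[-3·b^2, -6·a·b + 2], [-4·a - b^2, -2·a·b]].
At the point, J = [[-0.7500, -2.5000], [-6.2500, -1.5000]] (det J = -14.5000).
Solving J·Δ = −F gives Δ = (-0.4138, 0.4741).
Then the next iterate is (a, b)₁ = (1.0862, 0.9741).

(1.0862, 0.9741)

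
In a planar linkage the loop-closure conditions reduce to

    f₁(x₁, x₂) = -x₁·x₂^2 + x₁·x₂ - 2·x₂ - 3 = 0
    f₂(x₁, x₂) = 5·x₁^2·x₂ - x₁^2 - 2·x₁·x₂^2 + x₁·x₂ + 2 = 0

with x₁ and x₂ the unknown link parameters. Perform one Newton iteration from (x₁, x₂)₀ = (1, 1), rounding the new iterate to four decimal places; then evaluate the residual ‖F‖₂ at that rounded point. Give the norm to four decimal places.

3.0346

At (1, 1): F = (-5.0000, 5.0000).
Jacobian J = [[-x₂^2 + x₂, -2·x₁·x₂ + x₁ - 2], [10·x₁·x₂ - 2·x₁ - 2·x₂^2 + x₂, 5·x₁^2 - 4·x₁·x₂ + x₁]].
At the point, J = [[0.0000, -3.0000], [7.0000, 2.0000]] (det J = 21.0000).
Solving J·Δ = −F gives Δ = (-0.2381, -1.6667).
Then the next iterate is (x₁, x₂)₁ = (0.7619, -0.6667).
Re-evaluating at (0.7619, -0.6667): F = (-2.513215, -1.700831), so ‖F‖₂ = 3.0346.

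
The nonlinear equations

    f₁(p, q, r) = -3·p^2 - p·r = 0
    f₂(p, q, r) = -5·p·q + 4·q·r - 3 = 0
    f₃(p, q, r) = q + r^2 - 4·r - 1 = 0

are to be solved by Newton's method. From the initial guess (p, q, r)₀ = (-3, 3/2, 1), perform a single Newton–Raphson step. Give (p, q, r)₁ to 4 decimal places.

(-1.3452, 1.2459, -0.3770)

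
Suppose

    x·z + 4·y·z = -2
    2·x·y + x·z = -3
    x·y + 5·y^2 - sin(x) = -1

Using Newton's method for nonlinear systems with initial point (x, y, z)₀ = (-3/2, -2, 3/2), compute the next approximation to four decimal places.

At (-3/2, -2, 3/2): F = (-12.2500, 6.7500, 24.997495).
Jacobian J = [[z, 4·z, x + 4·y], [2·y + z, 2·x, x], [y - cos(x), x + 10·y, 0]].
At the point, J = [[1.5000, 6.0000, -9.5000], [-2.5000, -3.0000, -1.5000], [-2.070737, -21.5000, 0.0000]] (det J = -481.347355).
Solving J·Δ = −F gives Δ = (1.7375, 0.9953, -0.3865).
Then the next iterate is (x, y, z)₁ = (0.2375, -1.0047, 1.1135).

(0.2375, -1.0047, 1.1135)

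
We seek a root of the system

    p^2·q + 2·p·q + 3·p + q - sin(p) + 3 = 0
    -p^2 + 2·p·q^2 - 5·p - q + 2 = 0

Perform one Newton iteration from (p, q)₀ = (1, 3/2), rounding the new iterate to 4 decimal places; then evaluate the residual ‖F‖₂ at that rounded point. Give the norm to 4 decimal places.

3.7397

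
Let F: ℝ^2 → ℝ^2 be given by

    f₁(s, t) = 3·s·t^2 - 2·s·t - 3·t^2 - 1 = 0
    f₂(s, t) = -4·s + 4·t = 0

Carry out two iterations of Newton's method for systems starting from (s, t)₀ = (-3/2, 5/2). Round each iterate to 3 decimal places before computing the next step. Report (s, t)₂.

(2.437, 2.437)

At (-3/2, 5/2): F = (-40.375, 16.000).
Jacobian J = [[3·t^2 - 2·t, 6·s·t - 2·s - 6·t], [-4, 4]].
At the point, J = [[13.750, -34.500], [-4.000, 4.000]] (det J = -83.000).
Solving J·Δ = −F gives Δ = (4.705, 0.705).
Then the next iterate is (s, t)₁ = (3.205, 3.205).
Round to (3.205, 3.205) and repeat: F = (46.40540, 0.000), J = [[24.40608, 35.99215], [-4.000, 4.000]].
Δ = (-0.768, -0.768), so (s, t)₂ = (2.437, 2.437).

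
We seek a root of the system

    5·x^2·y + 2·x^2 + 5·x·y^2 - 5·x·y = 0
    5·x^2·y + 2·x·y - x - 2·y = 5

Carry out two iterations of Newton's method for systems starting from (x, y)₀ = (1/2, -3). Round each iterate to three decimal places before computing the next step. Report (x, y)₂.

(-0.015, -2.149)

At (1/2, -3): F = (26.750, -6.250).
Jacobian J = [[10·x·y + 4·x + 5·y^2 - 5·y, 5·x^2 + 10·x·y - 5·x], [10·x·y + 2·y - 1, 5·x^2 + 2·x - 2]].
At the point, J = [[47.000, -16.250], [-22.000, 0.250]] (det J = -345.750).
Solving J·Δ = −F gives Δ = (-0.274, 0.852).
Then the next iterate is (x, y)₁ = (0.226, -2.148).
Round to (0.226, -2.148) and repeat: F = (7.19455, -2.44945), J = [[29.85904, -5.72910], [-10.15048, -1.29262]].
Δ = (-0.241, -0.001), so (x, y)₂ = (-0.015, -2.149).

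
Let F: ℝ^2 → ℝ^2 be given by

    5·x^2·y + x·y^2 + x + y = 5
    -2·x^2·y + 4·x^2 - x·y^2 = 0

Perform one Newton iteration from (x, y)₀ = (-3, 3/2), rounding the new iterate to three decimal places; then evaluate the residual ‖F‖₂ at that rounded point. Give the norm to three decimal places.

10.627

At (-3, 3/2): F = (54.250, 15.750).
Jacobian J = [[10·x·y + y^2 + 1, 5·x^2 + 2·x·y + 1], [-4·x·y + 8·x - y^2, -2·x^2 - 2·x·y]].
At the point, J = [[-41.750, 37.000], [-8.250, -9.000]] (det J = 681.000).
Solving J·Δ = −F gives Δ = (1.573, 0.308).
Then the next iterate is (x, y)₁ = (-1.427, 1.808).
Re-evaluating at (-1.427, 1.808): F = (9.12475, 5.44662), so ‖F‖₂ = 10.627.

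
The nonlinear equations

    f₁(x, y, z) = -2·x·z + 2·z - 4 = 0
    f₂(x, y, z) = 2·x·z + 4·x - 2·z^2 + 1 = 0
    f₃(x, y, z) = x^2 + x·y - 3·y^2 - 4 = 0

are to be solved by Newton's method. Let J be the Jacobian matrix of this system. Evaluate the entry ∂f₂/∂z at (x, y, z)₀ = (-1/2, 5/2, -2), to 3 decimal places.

7.000

∂f₂/∂z = 2·x - 4·z.
At (-1/2, 5/2, -2) this is 7.000.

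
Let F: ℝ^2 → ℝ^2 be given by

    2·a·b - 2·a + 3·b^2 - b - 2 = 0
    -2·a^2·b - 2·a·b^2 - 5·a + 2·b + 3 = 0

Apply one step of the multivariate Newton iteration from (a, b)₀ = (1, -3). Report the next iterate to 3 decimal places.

At (1, -3): F = (20.000, -20.000).
Jacobian J = [[2·b - 2, 2·a + 6·b - 1], [-4·a·b - 2·b^2 - 5, -2·a^2 - 4·a·b + 2]].
At the point, J = [[-8.000, -17.000], [-11.000, 12.000]] (det J = -283.000).
Solving J·Δ = −F gives Δ = (-0.353, 1.343).
Then the next iterate is (a, b)₁ = (0.647, -1.657).

(0.647, -1.657)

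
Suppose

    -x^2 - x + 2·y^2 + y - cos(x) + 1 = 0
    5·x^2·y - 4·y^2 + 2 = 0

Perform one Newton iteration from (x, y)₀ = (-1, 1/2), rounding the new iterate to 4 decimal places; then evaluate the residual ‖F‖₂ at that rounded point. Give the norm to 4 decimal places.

2.0070

At (-1, 1/2): F = (1.459698, 3.5000).
Jacobian J = [[-2·x + sin(x) - 1, 4·y + 1], [10·x·y, 5·x^2 - 8·y]].
At the point, J = [[0.158529, 3.0000], [-5.0000, 1.0000]] (det J = 15.158529).
Solving J·Δ = −F gives Δ = (0.5964, -0.5181).
Then the next iterate is (x, y)₁ = (-0.4036, -0.0181).
Re-evaluating at (-0.4036, -0.0181): F = (0.303609, 1.983948), so ‖F‖₂ = 2.0070.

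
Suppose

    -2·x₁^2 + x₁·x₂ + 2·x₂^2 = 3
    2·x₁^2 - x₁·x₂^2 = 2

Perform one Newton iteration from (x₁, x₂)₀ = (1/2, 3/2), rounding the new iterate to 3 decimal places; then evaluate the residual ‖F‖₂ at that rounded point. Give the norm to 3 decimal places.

At (1/2, 3/2): F = (1.750, -2.625).
Jacobian J = [[-4·x₁ + x₂, x₁ + 4·x₂], [4·x₁ - x₂^2, -2·x₁·x₂]].
At the point, J = [[-0.500, 6.500], [-0.250, -1.500]] (det J = 2.375).
Solving J·Δ = −F gives Δ = (-6.079, -0.737).
Then the next iterate is (x₁, x₂)₁ = (-5.579, 0.763).
Re-evaluating at (-5.579, 0.763): F = (-68.34292, 63.49840), so ‖F‖₂ = 93.289.

93.289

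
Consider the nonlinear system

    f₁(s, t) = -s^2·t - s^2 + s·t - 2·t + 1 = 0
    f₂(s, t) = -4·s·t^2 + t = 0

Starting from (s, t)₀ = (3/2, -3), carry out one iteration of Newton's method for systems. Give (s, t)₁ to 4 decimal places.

(-7.0208, -9.7500)

At (3/2, -3): F = (7.0000, -57.0000).
Jacobian J = [[-2·s·t - 2·s + t, -s^2 + s - 2], [-4·t^2, -8·s·t + 1]].
At the point, J = [[3.0000, -2.7500], [-36.0000, 37.0000]] (det J = 12.0000).
Solving J·Δ = −F gives Δ = (-8.5208, -6.7500).
Then the next iterate is (s, t)₁ = (-7.0208, -9.7500).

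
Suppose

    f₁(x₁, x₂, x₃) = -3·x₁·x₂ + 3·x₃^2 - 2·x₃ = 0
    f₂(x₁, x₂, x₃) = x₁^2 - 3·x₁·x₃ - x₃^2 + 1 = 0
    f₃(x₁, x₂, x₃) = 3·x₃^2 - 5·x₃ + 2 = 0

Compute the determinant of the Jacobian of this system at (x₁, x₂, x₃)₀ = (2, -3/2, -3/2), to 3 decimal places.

-714.000

J = [[-3·x₂, -3·x₁, 6·x₃ - 2], [2·x₁ - 3·x₃, 0, -3·x₁ - 2·x₃], [0, 0, 6·x₃ - 5]].
At the point, J = [[4.500, -6.000, -11.000], [8.500, 0.000, -3.000], [0.000, 0.000, -14.000]].
det J = -714.000.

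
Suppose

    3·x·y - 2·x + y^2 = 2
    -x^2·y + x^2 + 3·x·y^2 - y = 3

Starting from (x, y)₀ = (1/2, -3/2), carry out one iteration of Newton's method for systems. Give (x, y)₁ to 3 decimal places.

At (1/2, -3/2): F = (-3.000, 2.500).
Jacobian J = [[3·y - 2, 3·x + 2·y], [-2·x·y + 2·x + 3·y^2, -x^2 + 6·x·y - 1]].
At the point, J = [[-6.500, -1.500], [9.250, -5.750]] (det J = 51.250).
Solving J·Δ = −F gives Δ = (-0.410, -0.224).
Then the next iterate is (x, y)₁ = (0.090, -1.724).

(0.090, -1.724)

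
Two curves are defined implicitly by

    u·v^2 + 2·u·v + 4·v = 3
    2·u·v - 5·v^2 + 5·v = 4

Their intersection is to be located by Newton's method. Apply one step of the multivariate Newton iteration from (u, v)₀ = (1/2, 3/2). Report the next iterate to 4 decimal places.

At (1/2, 3/2): F = (5.6250, -6.2500).
Jacobian J = [[v^2 + 2·v, 2·u·v + 2·u + 4], [2·v, 2·u - 10·v + 5]].
At the point, J = [[5.2500, 6.5000], [3.0000, -9.0000]] (det J = -66.7500).
Solving J·Δ = −F gives Δ = (-0.1498, -0.7444).
Then the next iterate is (u, v)₁ = (0.3502, 0.7556).

(0.3502, 0.7556)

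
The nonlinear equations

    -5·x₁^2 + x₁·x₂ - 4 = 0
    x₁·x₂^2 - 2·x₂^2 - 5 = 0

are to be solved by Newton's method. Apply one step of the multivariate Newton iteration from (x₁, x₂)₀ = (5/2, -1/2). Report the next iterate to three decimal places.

(-0.010, -11.505)

At (5/2, -1/2): F = (-36.500, -4.875).
Jacobian J = [[-10·x₁ + x₂, x₁], [x₂^2, 2·x₁·x₂ - 4·x₂]].
At the point, J = [[-25.500, 2.500], [0.250, -0.500]] (det J = 12.125).
Solving J·Δ = −F gives Δ = (-2.510, -11.005).
Then the next iterate is (x₁, x₂)₁ = (-0.010, -11.505).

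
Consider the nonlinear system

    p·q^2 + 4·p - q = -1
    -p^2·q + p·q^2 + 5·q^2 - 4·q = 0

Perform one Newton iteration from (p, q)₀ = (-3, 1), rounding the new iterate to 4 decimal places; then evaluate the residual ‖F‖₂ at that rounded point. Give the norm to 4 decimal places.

3048.2878

At (-3, 1): F = (-15.0000, -11.0000).
Jacobian J = [[q^2 + 4, 2·p·q - 1], [-2·p·q + q^2, -p^2 + 2·p·q + 10·q - 4]].
At the point, J = [[5.0000, -7.0000], [7.0000, -9.0000]] (det J = 4.0000).
Solving J·Δ = −F gives Δ = (-14.5000, -12.5000).
Then the next iterate is (p, q)₁ = (-17.5000, -11.5000).
Re-evaluating at (-17.5000, -11.5000): F = (-2371.8750, 1914.7500), so ‖F‖₂ = 3048.2878.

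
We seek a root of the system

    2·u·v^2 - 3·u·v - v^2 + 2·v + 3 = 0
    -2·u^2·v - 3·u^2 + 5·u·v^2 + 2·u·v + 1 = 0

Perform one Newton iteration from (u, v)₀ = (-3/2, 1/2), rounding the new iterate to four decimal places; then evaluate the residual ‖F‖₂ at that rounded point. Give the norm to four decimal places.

118.9475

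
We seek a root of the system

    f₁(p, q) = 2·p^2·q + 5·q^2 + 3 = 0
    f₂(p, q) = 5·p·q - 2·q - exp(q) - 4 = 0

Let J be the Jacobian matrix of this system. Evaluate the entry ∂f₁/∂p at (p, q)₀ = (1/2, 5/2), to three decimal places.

∂f₁/∂p = 4·p·q.
At (1/2, 5/2) this is 5.000.

5.000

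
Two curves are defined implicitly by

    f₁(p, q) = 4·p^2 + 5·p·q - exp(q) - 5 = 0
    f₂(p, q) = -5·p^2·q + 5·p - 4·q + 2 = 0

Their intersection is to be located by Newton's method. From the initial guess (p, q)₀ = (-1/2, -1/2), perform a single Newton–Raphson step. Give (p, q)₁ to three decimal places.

(-1.078, -0.371)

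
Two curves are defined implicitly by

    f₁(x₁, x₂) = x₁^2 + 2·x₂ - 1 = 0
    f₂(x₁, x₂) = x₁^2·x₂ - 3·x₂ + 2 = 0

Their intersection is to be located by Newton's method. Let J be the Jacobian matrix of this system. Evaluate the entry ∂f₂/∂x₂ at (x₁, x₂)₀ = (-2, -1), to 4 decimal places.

1.0000

∂f₂/∂x₂ = x₁^2 - 3.
At (-2, -1) this is 1.0000.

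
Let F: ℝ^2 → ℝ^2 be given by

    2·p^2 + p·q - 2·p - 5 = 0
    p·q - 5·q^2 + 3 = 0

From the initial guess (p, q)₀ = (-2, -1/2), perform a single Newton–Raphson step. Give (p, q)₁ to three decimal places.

(-1.092, -1.265)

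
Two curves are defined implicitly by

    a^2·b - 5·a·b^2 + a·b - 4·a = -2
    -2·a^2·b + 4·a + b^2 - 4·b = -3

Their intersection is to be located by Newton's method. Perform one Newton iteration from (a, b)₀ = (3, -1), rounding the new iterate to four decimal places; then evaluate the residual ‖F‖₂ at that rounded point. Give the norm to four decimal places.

At (3, -1): F = (-37.0000, 38.0000).
Jacobian J = [[2·a·b - 5·b^2 + b - 4, a^2 - 10·a·b + a], [-4·a·b + 4, -2·a^2 + 2·b - 4]].
At the point, J = [[-16.0000, 42.0000], [16.0000, -24.0000]] (det J = -288.0000).
Solving J·Δ = −F gives Δ = (-2.4583, -0.0556).
Then the next iterate is (a, b)₁ = (0.5417, -1.0556).
Re-evaluating at (0.5417, -1.0556): F = (-4.066431, 11.123000), so ‖F‖₂ = 11.8430.

11.8430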